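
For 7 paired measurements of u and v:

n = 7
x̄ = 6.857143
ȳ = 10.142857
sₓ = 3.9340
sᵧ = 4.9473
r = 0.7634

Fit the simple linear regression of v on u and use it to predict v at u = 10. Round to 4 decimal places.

13.1601

b = r · sᵧ/sₓ = 0.7634 · 4.9473/3.934 = 0.960033
a = ȳ − b·x̄ = 10.142857 − 0.960033·6.857143 = 3.559775
ŷ(10) = a + b·10 = 3.559775 + 0.960033·10 = 13.160103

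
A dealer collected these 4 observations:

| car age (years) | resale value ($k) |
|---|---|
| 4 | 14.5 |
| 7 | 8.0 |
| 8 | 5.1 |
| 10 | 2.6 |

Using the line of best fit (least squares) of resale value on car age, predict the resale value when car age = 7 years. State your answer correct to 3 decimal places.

n = 4, Σx = 29, Σy = 30.2, Σxy = 180.8, Σx² = 229
Sxx = Σx² − (Σx)²/n = 229 − 210.25 = 18.75
Sxy = Σxy − (Σx)(Σy)/n = 180.8 − 218.95 = -38.15
b = Sxy/Sxx = -38.15/18.75 = -2.034667
a = ȳ − b·x̄ = 7.55 − (-2.034667)·7.25 = 22.301333
ŷ(7) = a + b·7 = 22.301333 + (-2.034667)·7 = 8.058667

8.059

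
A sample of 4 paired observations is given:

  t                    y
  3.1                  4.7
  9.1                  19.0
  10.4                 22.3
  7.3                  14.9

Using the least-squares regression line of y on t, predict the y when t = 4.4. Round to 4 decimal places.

7.8399

n = 4, Σx = 29.9, Σy = 60.9, Σxy = 528.16, Σx² = 253.87
Sxx = Σx² − (Σx)²/n = 253.87 − 223.5025 = 30.3675
Sxy = Σxy − (Σx)(Σy)/n = 528.16 − 455.2275 = 72.9325
b = Sxy/Sxx = 72.9325/30.3675 = 2.401663
a = ȳ − b·x̄ = 15.225 − 2.401663·7.475 = -2.727431
ŷ(4.4) = a + b·4.4 = -2.727431 + 2.401663·4.4 = 7.839886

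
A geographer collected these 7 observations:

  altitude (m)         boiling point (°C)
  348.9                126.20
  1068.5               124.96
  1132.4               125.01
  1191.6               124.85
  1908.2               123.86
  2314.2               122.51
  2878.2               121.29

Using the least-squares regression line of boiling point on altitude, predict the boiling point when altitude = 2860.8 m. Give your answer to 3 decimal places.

n = 7, Σx = 10842, Σy = 868.68, Σxy = 1336842.696, Σx² = 21246447.9
Sxx = Σx² − (Σx)²/n = 21246447.9 − 16792709.142857 = 4453738.757143
Sxy = Σxy − (Σx)(Σy)/n = 1336842.696 − 1345461.222857 = -8618.526857
b = Sxy/Sxx = -8618.526857/4453738.757143 = -0.001935
a = ȳ − b·x̄ = 124.097143 − (-0.001935)·1548.857143 = 127.094370
ŷ(2860.8) = a + b·2860.8 = 127.094370 + (-0.001935)·2860.8 = 121.558374

121.558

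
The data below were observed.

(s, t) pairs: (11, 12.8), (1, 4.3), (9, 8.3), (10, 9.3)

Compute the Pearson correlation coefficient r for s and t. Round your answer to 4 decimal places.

0.9144

n = 4, Σx = 31, Σy = 34.7, Σxy = 312.8, Σx² = 303, Σy² = 337.71
Sxx = Σx² − (Σx)²/n = 303 − 240.25 = 62.75
Sxy = Σxy − (Σx)(Σy)/n = 312.8 − 268.925 = 43.875
Syy = Σy² − (Σy)²/n = 337.71 − 301.0225 = 36.6875
r = Sxy/√(Sxx·Syy) = 43.875/√(2302.140625) = 43.875/47.980628 = 0.914432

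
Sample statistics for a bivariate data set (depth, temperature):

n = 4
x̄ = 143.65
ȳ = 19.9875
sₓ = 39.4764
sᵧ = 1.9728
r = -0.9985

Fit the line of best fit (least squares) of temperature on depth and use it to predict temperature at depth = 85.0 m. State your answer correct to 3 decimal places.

b = r · sᵧ/sₓ = -0.9985 · 1.9728/39.4764 = -0.049899
a = ȳ − b·x̄ = 19.9875 − (-0.049899)·143.65 = 27.155520
ŷ(85.0) = a + b·85.0 = 27.155520 + (-0.049899)·85 = 22.914088

22.914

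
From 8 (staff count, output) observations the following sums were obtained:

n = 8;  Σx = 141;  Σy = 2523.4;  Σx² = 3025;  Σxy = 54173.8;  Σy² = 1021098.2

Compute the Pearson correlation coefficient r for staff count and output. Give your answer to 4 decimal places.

0.8797

Sxx = Σx² − (Σx)²/n = 3025 − 2485.125 = 539.875
Sxy = Σxy − (Σx)(Σy)/n = 54173.8 − 44474.925 = 9698.875
Syy = Σy² − (Σy)²/n = 1021098.2 − 795943.445 = 225154.755
r = Sxy/√(Sxx·Syy) = 9698.875/√(121555423.355625) = 9698.875/11025.217610 = 0.879699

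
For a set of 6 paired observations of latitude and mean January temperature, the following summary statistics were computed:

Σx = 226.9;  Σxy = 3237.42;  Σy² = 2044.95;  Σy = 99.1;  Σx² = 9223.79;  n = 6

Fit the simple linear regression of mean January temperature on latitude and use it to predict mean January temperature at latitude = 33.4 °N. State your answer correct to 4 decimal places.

Sxx = Σx² − (Σx)²/n = 9223.79 − 8580.601667 = 643.188333
Sxy = Σxy − (Σx)(Σy)/n = 3237.42 − 3747.631667 = -510.211667
b = Sxy/Sxx = -510.211667/643.188333 = -0.793254
a = ȳ − b·x̄ = 16.516667 − (-0.793254)·37.816667 = 46.514886
ŷ(33.4) = a + b·33.4 = 46.514886 + (-0.793254)·33.4 = 20.020205

20.0202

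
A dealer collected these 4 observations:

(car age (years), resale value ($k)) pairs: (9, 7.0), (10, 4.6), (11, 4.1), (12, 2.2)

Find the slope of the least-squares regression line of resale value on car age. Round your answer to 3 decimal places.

-1.490

n = 4, Σx = 42, Σy = 17.9, Σxy = 180.5, Σx² = 446
Sxx = Σx² − (Σx)²/n = 446 − 441 = 5
Sxy = Σxy − (Σx)(Σy)/n = 180.5 − 187.95 = -7.45
b = Sxy/Sxx = -7.45/5 = -1.49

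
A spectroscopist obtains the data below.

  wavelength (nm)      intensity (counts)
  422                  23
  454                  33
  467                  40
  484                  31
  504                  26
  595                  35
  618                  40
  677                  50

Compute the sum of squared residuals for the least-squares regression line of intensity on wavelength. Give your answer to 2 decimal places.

215.23

n = 8, Σx = 4221, Σy = 278, Σxy = 150871, Σx² = 2284839, Σy² = 10180
Sxx = Σx² − (Σx)²/n = 2284839 − 2227105.125 = 57733.875
Sxy = Σxy − (Σx)(Σy)/n = 150871 − 146679.75 = 4191.25
Syy = Σy² − (Σy)²/n = 10180 − 9660.5 = 519.5
b = Sxy/Sxx = 4191.25/57733.875 = 0.072596
SSE = Syy − b·Sxy = 519.5 − 0.072596·4191.25 = 215.231898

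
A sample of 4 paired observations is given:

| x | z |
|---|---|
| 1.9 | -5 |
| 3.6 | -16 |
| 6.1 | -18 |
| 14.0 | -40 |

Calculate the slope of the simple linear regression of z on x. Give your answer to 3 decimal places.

-2.691

n = 4, Σx = 25.6, Σy = -79, Σxy = -736.9, Σx² = 249.78
Sxx = Σx² − (Σx)²/n = 249.78 − 163.84 = 85.94
Sxy = Σxy − (Σx)(Σy)/n = -736.9 − (-505.6) = -231.3
b = Sxy/Sxx = -231.3/85.94 = -2.691413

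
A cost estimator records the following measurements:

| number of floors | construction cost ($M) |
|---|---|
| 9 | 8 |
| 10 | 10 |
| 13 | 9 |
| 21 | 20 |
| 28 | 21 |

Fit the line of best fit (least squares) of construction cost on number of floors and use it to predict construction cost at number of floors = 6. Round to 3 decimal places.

n = 5, Σx = 81, Σy = 68, Σxy = 1297, Σx² = 1575
Sxx = Σx² − (Σx)²/n = 1575 − 1312.2 = 262.8
Sxy = Σxy − (Σx)(Σy)/n = 1297 − 1101.6 = 195.4
b = Sxy/Sxx = 195.4/262.8 = 0.743531
a = ȳ − b·x̄ = 13.6 − 0.743531·16.2 = 1.554795
ŷ(6) = a + b·6 = 1.554795 + 0.743531·6 = 6.015982

6.016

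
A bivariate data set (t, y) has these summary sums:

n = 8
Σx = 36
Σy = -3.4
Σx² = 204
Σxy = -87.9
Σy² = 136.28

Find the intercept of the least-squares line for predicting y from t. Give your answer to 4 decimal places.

Sxx = Σx² − (Σx)²/n = 204 − 162 = 42
Sxy = Σxy − (Σx)(Σy)/n = -87.9 − (-15.3) = -72.6
b = Sxy/Sxx = -72.6/42 = -1.728571
a = ȳ − b·x̄ = -0.425 − (-1.728571)·4.5 = 7.353571

7.3536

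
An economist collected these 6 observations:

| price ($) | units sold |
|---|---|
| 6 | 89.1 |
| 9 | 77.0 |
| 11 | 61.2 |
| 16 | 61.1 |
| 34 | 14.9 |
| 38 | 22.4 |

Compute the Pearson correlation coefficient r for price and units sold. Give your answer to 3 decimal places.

-0.967

n = 6, Σx = 114, Σy = 325.7, Σxy = 4236.2, Σx² = 3094, Σy² = 22070.23
Sxx = Σx² − (Σx)²/n = 3094 − 2166 = 928
Sxy = Σxy − (Σx)(Σy)/n = 4236.2 − 6188.3 = -1952.1
Syy = Σy² − (Σy)²/n = 22070.23 − 17680.081667 = 4390.148333
r = Sxy/√(Sxx·Syy) = -1952.1/√(4074057.653333) = -1952.1/2018.429502 = -0.967138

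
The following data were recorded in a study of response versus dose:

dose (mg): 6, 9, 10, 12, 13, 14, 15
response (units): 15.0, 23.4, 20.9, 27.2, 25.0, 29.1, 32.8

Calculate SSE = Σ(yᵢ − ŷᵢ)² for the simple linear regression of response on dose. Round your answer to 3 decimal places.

21.389

n = 7, Σx = 79, Σy = 173.4, Σxy = 2060.4, Σx² = 951, Σy² = 4496.86
Sxx = Σx² − (Σx)²/n = 951 − 891.571429 = 59.428571
Sxy = Σxy − (Σx)(Σy)/n = 2060.4 − 1956.942857 = 103.457143
Syy = Σy² − (Σy)²/n = 4496.86 − 4295.365714 = 201.494286
b = Sxy/Sxx = 103.457143/59.428571 = 1.740865
SSE = Syy − b·Sxy = 201.494286 − 1.740865·103.457143 = 21.389327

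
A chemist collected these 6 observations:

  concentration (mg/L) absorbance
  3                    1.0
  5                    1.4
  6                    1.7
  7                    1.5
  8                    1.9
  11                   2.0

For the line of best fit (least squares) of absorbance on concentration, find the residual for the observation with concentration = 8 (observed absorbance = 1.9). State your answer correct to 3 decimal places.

n = 6, Σx = 40, Σy = 9.5, Σxy = 67.9, Σx² = 304
Sxx = Σx² − (Σx)²/n = 304 − 266.666667 = 37.333333
Sxy = Σxy − (Σx)(Σy)/n = 67.9 − 63.333333 = 4.566667
b = Sxy/Sxx = 4.566667/37.333333 = 0.122321
a = ȳ − b·x̄ = 1.583333 − 0.122321·6.666667 = 0.767857
ŷ(8) = 0.767857 + 0.122321·8 = 1.746429
residual = y − ŷ = 1.9 − 1.746429 = 0.153571

0.154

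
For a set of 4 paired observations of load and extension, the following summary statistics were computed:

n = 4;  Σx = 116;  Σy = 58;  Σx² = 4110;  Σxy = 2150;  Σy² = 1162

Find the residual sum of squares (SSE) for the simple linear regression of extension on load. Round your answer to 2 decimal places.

27.40

Sxx = Σx² − (Σx)²/n = 4110 − 3364 = 746
Sxy = Σxy − (Σx)(Σy)/n = 2150 − 1682 = 468
Syy = Σy² − (Σy)²/n = 1162 − 841 = 321
b = Sxy/Sxx = 468/746 = 0.627346
SSE = Syy − b·Sxy = 321 − 0.627346·468 = 27.402145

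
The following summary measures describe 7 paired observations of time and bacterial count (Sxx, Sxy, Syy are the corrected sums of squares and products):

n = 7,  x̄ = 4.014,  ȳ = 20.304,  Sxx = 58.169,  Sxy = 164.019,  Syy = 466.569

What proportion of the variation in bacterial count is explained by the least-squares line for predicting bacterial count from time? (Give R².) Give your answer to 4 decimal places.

0.9912

R² = Sxy²/(Sxx·Syy) = (164.019)²/(58.169·466.569) = 0.991245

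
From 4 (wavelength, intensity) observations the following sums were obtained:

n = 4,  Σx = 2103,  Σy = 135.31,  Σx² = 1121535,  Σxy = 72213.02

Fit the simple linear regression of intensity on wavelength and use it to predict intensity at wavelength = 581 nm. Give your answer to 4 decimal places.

37.5628

Sxx = Σx² − (Σx)²/n = 1121535 − 1105652.25 = 15882.75
Sxy = Σxy − (Σx)(Σy)/n = 72213.02 − 71139.2325 = 1073.7875
b = Sxy/Sxx = 1073.7875/15882.75 = 0.067607
a = ȳ − b·x̄ = 33.8275 − 0.067607·525.75 = -1.716960
ŷ(581) = a + b·581 = -1.716960 + 0.067607·581 = 37.562795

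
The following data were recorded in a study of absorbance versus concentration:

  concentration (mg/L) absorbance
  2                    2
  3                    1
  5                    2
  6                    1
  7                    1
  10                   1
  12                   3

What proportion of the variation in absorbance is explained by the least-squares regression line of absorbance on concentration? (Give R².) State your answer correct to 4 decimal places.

n = 7, Σx = 45, Σy = 11, Σxy = 76, Σx² = 367, Σy² = 21
Sxx = Σx² − (Σx)²/n = 367 − 289.285714 = 77.714286
Sxy = Σxy − (Σx)(Σy)/n = 76 − 70.714286 = 5.285714
Syy = Σy² − (Σy)²/n = 21 − 17.285714 = 3.714286
R² = Sxy²/(Sxx·Syy) = (5.285714)²/(77.714286·3.714286) = 0.096790

0.0968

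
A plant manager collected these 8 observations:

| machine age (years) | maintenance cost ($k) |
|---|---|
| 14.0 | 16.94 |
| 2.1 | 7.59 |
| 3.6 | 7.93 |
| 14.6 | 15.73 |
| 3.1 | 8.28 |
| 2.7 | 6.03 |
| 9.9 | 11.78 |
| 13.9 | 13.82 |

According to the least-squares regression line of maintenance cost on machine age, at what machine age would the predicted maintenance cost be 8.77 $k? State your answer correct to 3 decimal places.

4.810

n = 8, Σx = 63.9, Σy = 88.1, Σxy = 861.974, Σx² = 734.65
Sxx = Σx² − (Σx)²/n = 734.65 − 510.40125 = 224.24875
Sxy = Σxy − (Σx)(Σy)/n = 861.974 − 703.69875 = 158.27525
b = Sxy/Sxx = 158.27525/224.24875 = 0.705802
a = ȳ − b·x̄ = 11.0125 − 0.705802·7.9875 = 5.374905
Set a + b·x = 8.77: x = (8.77 − 5.374905) / 0.705802 = 4.810264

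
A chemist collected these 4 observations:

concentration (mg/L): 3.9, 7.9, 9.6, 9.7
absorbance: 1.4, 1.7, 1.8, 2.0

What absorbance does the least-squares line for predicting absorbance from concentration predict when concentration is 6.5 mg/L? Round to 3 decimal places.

1.614

n = 4, Σx = 31.1, Σy = 6.9, Σxy = 55.57, Σx² = 263.87
Sxx = Σx² − (Σx)²/n = 263.87 − 241.8025 = 22.0675
Sxy = Σxy − (Σx)(Σy)/n = 55.57 − 53.6475 = 1.9225
b = Sxy/Sxx = 1.9225/22.0675 = 0.087119
a = ȳ − b·x̄ = 1.725 − 0.087119·7.775 = 1.047649
ŷ(6.5) = a + b·6.5 = 1.047649 + 0.087119·6.5 = 1.613923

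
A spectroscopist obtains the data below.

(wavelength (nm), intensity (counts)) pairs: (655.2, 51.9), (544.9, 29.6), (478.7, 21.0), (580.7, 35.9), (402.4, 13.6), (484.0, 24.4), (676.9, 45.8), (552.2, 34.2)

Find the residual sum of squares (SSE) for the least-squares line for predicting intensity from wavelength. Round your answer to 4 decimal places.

n = 8, Σx = 4375, Σy = 256.4, Σxy = 148203.25, Σx² = 2451869.44, Σy² = 9347.18
Sxx = Σx² − (Σx)²/n = 2451869.44 − 2392578.125 = 59291.315
Sxy = Σxy − (Σx)(Σy)/n = 148203.25 − 140218.75 = 7984.5
Syy = Σy² − (Σy)²/n = 9347.18 − 8217.62 = 1129.56
b = Sxy/Sxx = 7984.5/59291.315 = 0.134666
SSE = Syy − b·Sxy = 1129.56 − 0.134666·7984.5 = 54.322585

54.3226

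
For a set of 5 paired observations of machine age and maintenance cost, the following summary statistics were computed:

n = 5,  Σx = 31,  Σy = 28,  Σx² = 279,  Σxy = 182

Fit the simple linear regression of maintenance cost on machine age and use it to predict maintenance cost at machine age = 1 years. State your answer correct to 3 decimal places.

5.097

Sxx = Σx² − (Σx)²/n = 279 − 192.2 = 86.8
Sxy = Σxy − (Σx)(Σy)/n = 182 − 173.6 = 8.4
b = Sxy/Sxx = 8.4/86.8 = 0.096774
a = ȳ − b·x̄ = 5.6 − 0.096774·6.2 = 5
ŷ(1) = a + b·1 = 5 + 0.096774·1 = 5.096774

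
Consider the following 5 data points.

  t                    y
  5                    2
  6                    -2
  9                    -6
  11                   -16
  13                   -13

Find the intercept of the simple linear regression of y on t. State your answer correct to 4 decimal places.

n = 5, Σx = 44, Σy = -35, Σxy = -401, Σx² = 432
Sxx = Σx² − (Σx)²/n = 432 − 387.2 = 44.8
Sxy = Σxy − (Σx)(Σy)/n = -401 − (-308) = -93
b = Sxy/Sxx = -93/44.8 = -2.075893
a = ȳ − b·x̄ = -7 − (-2.075893)·8.8 = 11.267857

11.2679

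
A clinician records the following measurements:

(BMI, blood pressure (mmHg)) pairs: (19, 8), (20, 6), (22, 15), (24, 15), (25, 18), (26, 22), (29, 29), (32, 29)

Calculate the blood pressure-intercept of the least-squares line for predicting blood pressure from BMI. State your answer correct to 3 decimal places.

n = 8, Σx = 197, Σy = 142, Σxy = 3753, Σx² = 4987
Sxx = Σx² − (Σx)²/n = 4987 − 4851.125 = 135.875
Sxy = Σxy − (Σx)(Σy)/n = 3753 − 3496.75 = 256.25
b = Sxy/Sxx = 256.25/135.875 = 1.885925
a = ȳ − b·x̄ = 17.75 − 1.885925·24.625 = -28.690892

-28.691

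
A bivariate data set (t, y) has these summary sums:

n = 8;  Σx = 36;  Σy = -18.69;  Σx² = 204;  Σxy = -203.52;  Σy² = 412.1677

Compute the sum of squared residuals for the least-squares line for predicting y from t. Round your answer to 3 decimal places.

28.981

Sxx = Σx² − (Σx)²/n = 204 − 162 = 42
Sxy = Σxy − (Σx)(Σy)/n = -203.52 − (-84.105) = -119.415
Syy = Σy² − (Σy)²/n = 412.1677 − 43.664513 = 368.503188
b = Sxy/Sxx = -119.415/42 = -2.843214
SSE = Syy − b·Sxy = 368.503188 − (-2.843214)·(-119.415) = 28.980754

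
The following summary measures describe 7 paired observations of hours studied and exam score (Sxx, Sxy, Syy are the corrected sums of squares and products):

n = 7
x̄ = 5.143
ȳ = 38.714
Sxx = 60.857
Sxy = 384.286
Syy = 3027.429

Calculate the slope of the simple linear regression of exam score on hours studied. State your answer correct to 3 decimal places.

b = Sxy/Sxx = 384.286/60.857 = 6.314574

6.315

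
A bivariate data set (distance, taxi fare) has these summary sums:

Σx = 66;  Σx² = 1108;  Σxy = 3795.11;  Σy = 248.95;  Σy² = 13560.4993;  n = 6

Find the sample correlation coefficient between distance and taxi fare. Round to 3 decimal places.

0.951

Sxx = Σx² − (Σx)²/n = 1108 − 726 = 382
Sxy = Σxy − (Σx)(Σy)/n = 3795.11 − 2738.45 = 1056.66
Syy = Σy² − (Σy)²/n = 13560.4993 − 10329.350417 = 3231.148883
r = Sxy/√(Sxx·Syy) = 1056.66/√(1234298.873433) = 1056.66/1110.990042 = 0.951098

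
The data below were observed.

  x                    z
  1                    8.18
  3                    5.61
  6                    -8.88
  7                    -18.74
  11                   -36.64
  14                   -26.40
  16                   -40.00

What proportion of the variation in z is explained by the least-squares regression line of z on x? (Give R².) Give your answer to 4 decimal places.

n = 7, Σx = 58, Σy = -116.87, Σxy = -1572.09, Σx² = 668, Σy² = 4167.8761
Sxx = Σx² − (Σx)²/n = 668 − 480.571429 = 187.428571
Sxy = Σxy − (Σx)(Σy)/n = -1572.09 − (-968.351429) = -603.738571
Syy = Σy² − (Σy)²/n = 4167.8761 − 1951.228129 = 2216.647971
R² = Sxy²/(Sxx·Syy) = (-603.738571)²/(187.428571·2216.647971) = 0.877335

0.8773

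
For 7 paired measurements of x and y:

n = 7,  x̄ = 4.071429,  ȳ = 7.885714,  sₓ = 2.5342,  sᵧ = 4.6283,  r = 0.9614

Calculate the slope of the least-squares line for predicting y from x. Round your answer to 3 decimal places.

b = r · sᵧ/sₓ = 0.9614 · 4.6283/2.5342 = 1.755839

1.756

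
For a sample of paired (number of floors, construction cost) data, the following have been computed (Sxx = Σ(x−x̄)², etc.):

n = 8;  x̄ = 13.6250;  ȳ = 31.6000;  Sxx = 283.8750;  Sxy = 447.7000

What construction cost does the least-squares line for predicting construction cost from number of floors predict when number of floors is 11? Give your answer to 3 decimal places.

27.460

b = Sxy/Sxx = 447.7/283.875 = 1.577103
a = ȳ − b·x̄ = 31.6 − 1.577103·13.625 = 10.111977
ŷ(11) = a + b·11 = 10.111977 + 1.577103·11 = 27.460106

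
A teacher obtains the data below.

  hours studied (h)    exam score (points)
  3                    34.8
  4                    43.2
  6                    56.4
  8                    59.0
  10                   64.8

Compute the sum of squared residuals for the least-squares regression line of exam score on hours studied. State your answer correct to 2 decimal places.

51.17

n = 5, Σx = 31, Σy = 258.2, Σxy = 1735.6, Σx² = 225, Σy² = 13938.28
Sxx = Σx² − (Σx)²/n = 225 − 192.2 = 32.8
Sxy = Σxy − (Σx)(Σy)/n = 1735.6 − 1600.84 = 134.76
Syy = Σy² − (Σy)²/n = 13938.28 − 13333.448 = 604.832
b = Sxy/Sxx = 134.76/32.8 = 4.108537
SSE = Syy − b·Sxy = 604.832 − 4.108537·134.76 = 51.165610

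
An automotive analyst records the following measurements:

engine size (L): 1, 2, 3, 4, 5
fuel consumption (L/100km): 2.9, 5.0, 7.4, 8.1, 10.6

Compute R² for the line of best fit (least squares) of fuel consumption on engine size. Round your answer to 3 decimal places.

n = 5, Σx = 15, Σy = 34, Σxy = 120.5, Σx² = 55, Σy² = 266.14
Sxx = Σx² − (Σx)²/n = 55 − 45 = 10
Sxy = Σxy − (Σx)(Σy)/n = 120.5 − 102 = 18.5
Syy = Σy² − (Σy)²/n = 266.14 − 231.2 = 34.94
R² = Sxy²/(Sxx·Syy) = (18.5)²/(10·34.94) = 0.979536

0.980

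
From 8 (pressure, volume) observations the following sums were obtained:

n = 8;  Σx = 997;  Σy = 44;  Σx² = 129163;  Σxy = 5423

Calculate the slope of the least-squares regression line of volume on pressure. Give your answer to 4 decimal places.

-0.0123

Sxx = Σx² − (Σx)²/n = 129163 − 124251.125 = 4911.875
Sxy = Σxy − (Σx)(Σy)/n = 5423 − 5483.5 = -60.5
b = Sxy/Sxx = -60.5/4911.875 = -0.012317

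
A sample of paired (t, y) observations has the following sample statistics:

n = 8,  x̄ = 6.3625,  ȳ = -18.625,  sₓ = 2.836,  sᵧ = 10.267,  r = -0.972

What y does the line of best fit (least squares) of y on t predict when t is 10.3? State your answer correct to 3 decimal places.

b = r · sᵧ/sₓ = -0.972 · 10.267/2.836 = -3.518873
a = ȳ − b·x̄ = -18.625 − (-3.518873)·6.3625 = 3.763830
ŷ(10.3) = a + b·10.3 = 3.763830 + (-3.518873)·10.3 = -32.480563

-32.481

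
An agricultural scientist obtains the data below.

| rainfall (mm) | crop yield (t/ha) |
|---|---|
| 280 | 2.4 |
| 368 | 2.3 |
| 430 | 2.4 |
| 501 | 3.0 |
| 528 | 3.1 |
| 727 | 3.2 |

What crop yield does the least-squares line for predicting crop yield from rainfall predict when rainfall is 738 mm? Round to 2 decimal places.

3.34

n = 6, Σx = 2834, Σy = 16.4, Σxy = 8016.6, Σx² = 1457038
Sxx = Σx² − (Σx)²/n = 1457038 − 1338592.666667 = 118445.333333
Sxy = Σxy − (Σx)(Σy)/n = 8016.6 − 7746.266667 = 270.333333
b = Sxy/Sxx = 270.333333/118445.333333 = 0.002282
a = ȳ − b·x̄ = 2.733333 − 0.002282·472.333333 = 1.655305
ŷ(738) = a + b·738 = 1.655305 + 0.002282·738 = 3.339677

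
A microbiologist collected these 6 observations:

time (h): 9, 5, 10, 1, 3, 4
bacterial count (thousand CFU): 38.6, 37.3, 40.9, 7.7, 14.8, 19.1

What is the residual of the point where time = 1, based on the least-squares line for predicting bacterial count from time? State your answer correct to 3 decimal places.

-2.690

n = 6, Σx = 32, Σy = 158.4, Σxy = 1071.4, Σx² = 232
Sxx = Σx² − (Σx)²/n = 232 − 170.666667 = 61.333333
Sxy = Σxy − (Σx)(Σy)/n = 1071.4 − 844.8 = 226.6
b = Sxy/Sxx = 226.6/61.333333 = 3.694565
a = ȳ − b·x̄ = 26.4 − 3.694565·5.333333 = 6.695652
ŷ(1) = 6.695652 + 3.694565·1 = 10.390217
residual = y − ŷ = 7.7 − 10.390217 = -2.690217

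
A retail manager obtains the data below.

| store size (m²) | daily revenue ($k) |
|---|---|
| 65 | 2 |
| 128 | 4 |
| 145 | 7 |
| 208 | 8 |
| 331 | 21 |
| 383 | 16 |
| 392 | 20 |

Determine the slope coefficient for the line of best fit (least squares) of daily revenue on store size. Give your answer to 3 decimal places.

0.056

n = 7, Σx = 1652, Σy = 78, Σxy = 24240, Σx² = 494812
Sxx = Σx² − (Σx)²/n = 494812 − 389872 = 104940
Sxy = Σxy − (Σx)(Σy)/n = 24240 − 18408 = 5832
b = Sxy/Sxx = 5832/104940 = 0.055575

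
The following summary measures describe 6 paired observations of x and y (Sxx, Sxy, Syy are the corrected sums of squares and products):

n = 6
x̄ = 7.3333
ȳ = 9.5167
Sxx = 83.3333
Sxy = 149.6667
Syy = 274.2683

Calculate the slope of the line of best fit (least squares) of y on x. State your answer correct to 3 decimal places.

1.796

b = Sxy/Sxx = 149.6667/83.3333 = 1.796001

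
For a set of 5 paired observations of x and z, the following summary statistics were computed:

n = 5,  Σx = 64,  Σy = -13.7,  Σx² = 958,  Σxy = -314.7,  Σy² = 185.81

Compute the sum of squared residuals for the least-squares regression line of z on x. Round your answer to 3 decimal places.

Sxx = Σx² − (Σx)²/n = 958 − 819.2 = 138.8
Sxy = Σxy − (Σx)(Σy)/n = -314.7 − (-175.36) = -139.34
Syy = Σy² − (Σy)²/n = 185.81 − 37.538 = 148.272
b = Sxy/Sxx = -139.34/138.8 = -1.003890
SSE = Syy − b·Sxy = 148.272 − (-1.003890)·(-139.34) = 8.389899

8.390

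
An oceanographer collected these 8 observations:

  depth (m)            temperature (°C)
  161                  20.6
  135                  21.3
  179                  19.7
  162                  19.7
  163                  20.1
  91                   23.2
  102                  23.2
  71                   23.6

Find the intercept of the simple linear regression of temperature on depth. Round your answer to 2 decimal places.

26.84

n = 8, Σx = 1064, Σy = 171.4, Σxy = 22339.3, Σx² = 152726
Sxx = Σx² − (Σx)²/n = 152726 − 141512 = 11214
Sxy = Σxy − (Σx)(Σy)/n = 22339.3 − 22796.2 = -456.9
b = Sxy/Sxx = -456.9/11214 = -0.040744
a = ȳ − b·x̄ = 21.425 − (-0.040744)·133 = 26.843914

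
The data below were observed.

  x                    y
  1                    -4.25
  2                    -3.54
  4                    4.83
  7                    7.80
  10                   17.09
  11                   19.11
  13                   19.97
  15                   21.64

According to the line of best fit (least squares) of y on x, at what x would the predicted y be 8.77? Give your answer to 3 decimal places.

7.093

n = 8, Σx = 63, Σy = 82.65, Σxy = 1027.91, Σx² = 685
Sxx = Σx² − (Σx)²/n = 685 − 496.125 = 188.875
Sxy = Σxy − (Σx)(Σy)/n = 1027.91 − 650.86875 = 377.04125
b = Sxy/Sxx = 377.04125/188.875 = 1.996248
a = ȳ − b·x̄ = 10.33125 − 1.996248·7.875 = -5.389199
Set a + b·x = 8.77: x = (8.77 − (-5.389199)) / 1.996248 = 7.092908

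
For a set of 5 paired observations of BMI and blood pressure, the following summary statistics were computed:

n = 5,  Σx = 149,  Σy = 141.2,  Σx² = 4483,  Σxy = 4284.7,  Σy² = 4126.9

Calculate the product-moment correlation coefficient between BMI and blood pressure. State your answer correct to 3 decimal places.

Sxx = Σx² − (Σx)²/n = 4483 − 4440.2 = 42.8
Sxy = Σxy − (Σx)(Σy)/n = 4284.7 − 4207.76 = 76.94
Syy = Σy² − (Σy)²/n = 4126.9 − 3987.488 = 139.412
r = Sxy/√(Sxx·Syy) = 76.94/√(5966.8336) = 76.94/77.245282 = 0.996048

0.996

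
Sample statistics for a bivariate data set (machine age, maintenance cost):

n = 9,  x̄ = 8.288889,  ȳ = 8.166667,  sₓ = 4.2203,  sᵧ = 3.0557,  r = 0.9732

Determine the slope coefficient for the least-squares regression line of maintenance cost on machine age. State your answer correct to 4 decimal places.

b = r · sᵧ/sₓ = 0.9732 · 3.0557/4.2203 = 0.704644

0.7046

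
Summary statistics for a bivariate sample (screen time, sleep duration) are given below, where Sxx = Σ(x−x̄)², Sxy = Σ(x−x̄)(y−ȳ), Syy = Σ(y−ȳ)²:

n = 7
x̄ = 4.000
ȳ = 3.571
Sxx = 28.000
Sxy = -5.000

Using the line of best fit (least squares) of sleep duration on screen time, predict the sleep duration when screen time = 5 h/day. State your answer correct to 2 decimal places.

3.39

b = Sxy/Sxx = -5/28 = -0.178571
a = ȳ − b·x̄ = 3.571 − (-0.178571)·4 = 4.285286
ŷ(5) = a + b·5 = 4.285286 + (-0.178571)·5 = 3.392429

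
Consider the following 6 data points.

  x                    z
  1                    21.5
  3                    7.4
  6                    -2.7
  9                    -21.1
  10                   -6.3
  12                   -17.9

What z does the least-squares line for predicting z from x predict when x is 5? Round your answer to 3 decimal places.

3.067

n = 6, Σx = 41, Σy = -19.1, Σxy = -440.2, Σx² = 371
Sxx = Σx² − (Σx)²/n = 371 − 280.166667 = 90.833333
Sxy = Σxy − (Σx)(Σy)/n = -440.2 − (-130.516667) = -309.683333
b = Sxy/Sxx = -309.683333/90.833333 = -3.409358
a = ȳ − b·x̄ = -3.183333 − (-3.409358)·6.833333 = 20.113945
ŷ(5) = a + b·5 = 20.113945 + (-3.409358)·5 = 3.067156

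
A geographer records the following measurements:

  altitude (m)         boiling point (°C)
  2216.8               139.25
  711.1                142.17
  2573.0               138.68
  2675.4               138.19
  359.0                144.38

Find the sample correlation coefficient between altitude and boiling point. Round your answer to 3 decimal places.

-0.982

n = 5, Σx = 8535.3, Σy = 702.67, Σxy = 1188156.073, Σx² = 19326840.61, Σy² = 98777.0743
Sxx = Σx² − (Σx)²/n = 19326840.61 − 14570269.218 = 4756571.392
Sxy = Σxy − (Σx)(Σy)/n = 1188156.073 − 1199499.8502 = -11343.7772
Syy = Σy² − (Σy)²/n = 98777.0743 − 98749.02578 = 28.04852
r = Sxy/√(Sxx·Syy) = -11343.7772/√(133414787.819940) = -11343.7772/11550.531928 = -0.982100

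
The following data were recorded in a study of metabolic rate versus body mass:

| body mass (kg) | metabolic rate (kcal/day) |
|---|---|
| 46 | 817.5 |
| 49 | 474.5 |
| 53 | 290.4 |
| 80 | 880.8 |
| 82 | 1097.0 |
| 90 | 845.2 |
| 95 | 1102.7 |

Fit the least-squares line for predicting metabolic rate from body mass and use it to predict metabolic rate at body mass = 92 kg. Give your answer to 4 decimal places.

n = 7, Σx = 495, Σy = 5508.1, Σxy = 417489.2, Σx² = 37575
Sxx = Σx² − (Σx)²/n = 37575 − 35003.571429 = 2571.428571
Sxy = Σxy − (Σx)(Σy)/n = 417489.2 − 389501.357143 = 27987.842857
b = Sxy/Sxx = 27987.842857/2571.428571 = 10.884161
a = ȳ − b·x̄ = 786.871429 − 10.884161·70.714286 = 17.20575
ŷ(92) = a + b·92 = 17.20575 + 10.884161·92 = 1018.548572

1018.5486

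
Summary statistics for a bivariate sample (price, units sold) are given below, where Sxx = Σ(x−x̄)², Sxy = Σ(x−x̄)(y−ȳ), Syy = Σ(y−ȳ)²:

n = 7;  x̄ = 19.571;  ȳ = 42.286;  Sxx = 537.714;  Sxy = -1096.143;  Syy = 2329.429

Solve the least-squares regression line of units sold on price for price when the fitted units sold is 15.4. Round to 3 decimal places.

b = Sxy/Sxx = -1096.143/537.714 = -2.038524
a = ȳ − b·x̄ = 42.286 − (-2.038524)·19.571 = 82.181957
Set a + b·x = 15.4: x = (15.4 − 82.181957) / (-2.038524) = 32.759953

32.760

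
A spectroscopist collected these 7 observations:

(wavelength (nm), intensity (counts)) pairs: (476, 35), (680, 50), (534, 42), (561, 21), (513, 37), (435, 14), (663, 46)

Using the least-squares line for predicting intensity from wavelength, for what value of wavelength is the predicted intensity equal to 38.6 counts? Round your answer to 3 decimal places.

585.948

n = 7, Σx = 3862, Σy = 245, Σxy = 140438, Σx² = 2180816
Sxx = Σx² − (Σx)²/n = 2180816 − 2130720.571429 = 50095.428571
Sxy = Σxy − (Σx)(Σy)/n = 140438 − 135170 = 5268
b = Sxy/Sxx = 5268/50095.428571 = 0.105159
a = ȳ − b·x̄ = 35 − 0.105159·551.714286 = -23.017886
Set a + b·x = 38.6: x = (38.6 − (-23.017886)) / 0.105159 = 585.948064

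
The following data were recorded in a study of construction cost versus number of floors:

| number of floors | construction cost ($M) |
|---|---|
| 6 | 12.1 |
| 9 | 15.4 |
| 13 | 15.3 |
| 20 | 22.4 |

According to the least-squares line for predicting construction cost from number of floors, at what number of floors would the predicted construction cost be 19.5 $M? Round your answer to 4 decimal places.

n = 4, Σx = 48, Σy = 65.2, Σxy = 858.1, Σx² = 686
Sxx = Σx² − (Σx)²/n = 686 − 576 = 110
Sxy = Σxy − (Σx)(Σy)/n = 858.1 − 782.4 = 75.7
b = Sxy/Sxx = 75.7/110 = 0.688182
a = ȳ − b·x̄ = 16.3 − 0.688182·12 = 8.041818
Set a + b·x = 19.5: x = (19.5 − 8.041818) / 0.688182 = 16.649934

16.6499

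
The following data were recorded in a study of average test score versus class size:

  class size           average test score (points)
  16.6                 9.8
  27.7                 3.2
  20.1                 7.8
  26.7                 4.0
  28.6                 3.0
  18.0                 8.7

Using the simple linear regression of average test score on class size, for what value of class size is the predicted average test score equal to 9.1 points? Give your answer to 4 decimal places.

n = 6, Σx = 137.7, Σy = 36.5, Σxy = 757.3, Σx² = 3301.71
Sxx = Σx² − (Σx)²/n = 3301.71 − 3160.215 = 141.495
Sxy = Σxy − (Σx)(Σy)/n = 757.3 − 837.675 = -80.375
b = Sxy/Sxx = -80.375/141.495 = -0.568041
a = ȳ − b·x̄ = 6.083333 − (-0.568041)·22.95 = 19.119881
Set a + b·x = 9.1: x = (9.1 − 19.119881) / (-0.568041) = 17.639353

17.6394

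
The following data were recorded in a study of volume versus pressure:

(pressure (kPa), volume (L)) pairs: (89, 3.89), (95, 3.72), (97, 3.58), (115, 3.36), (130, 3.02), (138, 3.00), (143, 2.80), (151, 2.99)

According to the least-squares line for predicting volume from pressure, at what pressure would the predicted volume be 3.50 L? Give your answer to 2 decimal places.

n = 8, Σx = 958, Σy = 26.36, Σxy = 3091.76, Σx² = 118774
Sxx = Σx² − (Σx)²/n = 118774 − 114720.5 = 4053.5
Sxy = Σxy − (Σx)(Σy)/n = 3091.76 − 3156.61 = -64.85
b = Sxy/Sxx = -64.85/4053.5 = -0.015999
a = ȳ − b·x̄ = 3.295 − (-0.015999)·119.75 = 5.210823
Set a + b·x = 3.50: x = (3.50 − 5.210823) / (-0.015999) = 106.936315

106.94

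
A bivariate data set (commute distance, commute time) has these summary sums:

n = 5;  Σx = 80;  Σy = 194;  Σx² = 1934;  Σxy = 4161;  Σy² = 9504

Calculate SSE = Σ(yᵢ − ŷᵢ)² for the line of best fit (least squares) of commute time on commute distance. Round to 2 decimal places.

Sxx = Σx² − (Σx)²/n = 1934 − 1280 = 654
Sxy = Σxy − (Σx)(Σy)/n = 4161 − 3104 = 1057
Syy = Σy² − (Σy)²/n = 9504 − 7527.2 = 1976.8
b = Sxy/Sxx = 1057/654 = 1.616208
SSE = Syy − b·Sxy = 1976.8 − 1.616208·1057 = 268.468196

268.47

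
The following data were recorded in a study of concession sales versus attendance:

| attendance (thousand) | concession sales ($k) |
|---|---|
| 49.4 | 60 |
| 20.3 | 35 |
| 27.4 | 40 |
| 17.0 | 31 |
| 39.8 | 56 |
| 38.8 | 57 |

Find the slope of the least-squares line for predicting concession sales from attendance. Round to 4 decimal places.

n = 6, Σx = 192.7, Σy = 279, Σxy = 9737.9, Σx² = 6981.69
Sxx = Σx² − (Σx)²/n = 6981.69 − 6188.881667 = 792.808333
Sxy = Σxy − (Σx)(Σy)/n = 9737.9 − 8960.55 = 777.35
b = Sxy/Sxx = 777.35/792.808333 = 0.980502

0.9805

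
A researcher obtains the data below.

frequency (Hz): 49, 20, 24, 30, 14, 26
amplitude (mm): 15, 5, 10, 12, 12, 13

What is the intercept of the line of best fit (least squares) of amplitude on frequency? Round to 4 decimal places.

n = 6, Σx = 163, Σy = 67, Σxy = 1941, Σx² = 5149
Sxx = Σx² − (Σx)²/n = 5149 − 4428.166667 = 720.833333
Sxy = Σxy − (Σx)(Σy)/n = 1941 − 1820.166667 = 120.833333
b = Sxy/Sxx = 120.833333/720.833333 = 0.167630
a = ȳ − b·x̄ = 11.166667 − 0.167630·27.166667 = 6.612717

6.6127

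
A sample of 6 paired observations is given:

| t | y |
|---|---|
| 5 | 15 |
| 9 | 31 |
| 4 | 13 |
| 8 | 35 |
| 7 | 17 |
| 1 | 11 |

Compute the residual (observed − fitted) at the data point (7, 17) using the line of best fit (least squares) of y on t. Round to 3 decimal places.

-7.169

n = 6, Σx = 34, Σy = 122, Σxy = 816, Σx² = 236
Sxx = Σx² − (Σx)²/n = 236 − 192.666667 = 43.333333
Sxy = Σxy − (Σx)(Σy)/n = 816 − 691.333333 = 124.666667
b = Sxy/Sxx = 124.666667/43.333333 = 2.876923
a = ȳ − b·x̄ = 20.333333 − 2.876923·5.666667 = 4.030769
ŷ(7) = 4.030769 + 2.876923·7 = 24.169231
residual = y − ŷ = 17 − 24.169231 = -7.169231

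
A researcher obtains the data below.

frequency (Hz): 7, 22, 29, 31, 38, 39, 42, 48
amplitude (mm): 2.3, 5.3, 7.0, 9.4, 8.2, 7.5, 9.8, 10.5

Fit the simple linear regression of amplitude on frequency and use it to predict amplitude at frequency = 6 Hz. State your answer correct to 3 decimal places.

n = 8, Σx = 256, Σy = 60, Σxy = 2146.8, Σx² = 9368
Sxx = Σx² − (Σx)²/n = 9368 − 8192 = 1176
Sxy = Σxy − (Σx)(Σy)/n = 2146.8 − 1920 = 226.8
b = Sxy/Sxx = 226.8/1176 = 0.192857
a = ȳ − b·x̄ = 7.5 − 0.192857·32 = 1.328571
ŷ(6) = a + b·6 = 1.328571 + 0.192857·6 = 2.485714

2.486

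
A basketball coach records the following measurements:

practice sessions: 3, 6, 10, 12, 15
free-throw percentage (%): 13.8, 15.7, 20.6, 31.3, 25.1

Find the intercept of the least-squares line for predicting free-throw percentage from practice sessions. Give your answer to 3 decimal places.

n = 5, Σx = 46, Σy = 106.5, Σxy = 1093.7, Σx² = 514
Sxx = Σx² − (Σx)²/n = 514 − 423.2 = 90.8
Sxy = Σxy − (Σx)(Σy)/n = 1093.7 − 979.8 = 113.9
b = Sxy/Sxx = 113.9/90.8 = 1.254405
a = ȳ − b·x̄ = 21.3 − 1.254405·9.2 = 9.759471

9.759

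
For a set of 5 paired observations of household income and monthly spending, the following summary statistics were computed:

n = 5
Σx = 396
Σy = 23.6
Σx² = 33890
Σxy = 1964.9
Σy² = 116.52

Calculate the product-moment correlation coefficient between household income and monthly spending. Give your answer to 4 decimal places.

Sxx = Σx² − (Σx)²/n = 33890 − 31363.2 = 2526.8
Sxy = Σxy − (Σx)(Σy)/n = 1964.9 − 1869.12 = 95.78
Syy = Σy² − (Σy)²/n = 116.52 − 111.392 = 5.128
r = Sxy/√(Sxx·Syy) = 95.78/√(12957.4304) = 95.78/113.830709 = 0.841425

0.8414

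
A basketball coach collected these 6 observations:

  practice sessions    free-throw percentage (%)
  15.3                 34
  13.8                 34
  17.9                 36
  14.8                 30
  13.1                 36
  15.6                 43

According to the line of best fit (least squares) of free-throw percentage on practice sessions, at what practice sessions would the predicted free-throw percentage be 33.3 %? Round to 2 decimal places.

n = 6, Σx = 90.5, Σy = 213, Σxy = 3220.2, Σx² = 1378.95
Sxx = Σx² − (Σx)²/n = 1378.95 − 1365.041667 = 13.908333
Sxy = Σxy − (Σx)(Σy)/n = 3220.2 − 3212.75 = 7.45
b = Sxy/Sxx = 7.45/13.908333 = 0.535650
a = ȳ − b·x̄ = 35.5 − 0.535650·15.083333 = 27.420611
Set a + b·x = 33.3: x = (33.3 − 27.420611) / 0.535650 = 10.976174

10.98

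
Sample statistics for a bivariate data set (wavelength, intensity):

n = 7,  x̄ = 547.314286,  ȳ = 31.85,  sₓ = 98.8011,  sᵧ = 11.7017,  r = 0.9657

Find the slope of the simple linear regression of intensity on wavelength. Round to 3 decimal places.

b = r · sᵧ/sₓ = 0.9657 · 11.7017/98.8011 = 0.114375

0.114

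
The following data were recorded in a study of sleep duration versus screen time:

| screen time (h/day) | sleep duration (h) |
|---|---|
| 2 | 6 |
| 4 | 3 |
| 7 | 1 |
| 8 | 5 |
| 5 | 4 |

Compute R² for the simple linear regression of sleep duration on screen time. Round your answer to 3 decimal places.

n = 5, Σx = 26, Σy = 19, Σxy = 91, Σx² = 158, Σy² = 87
Sxx = Σx² − (Σx)²/n = 158 − 135.2 = 22.8
Sxy = Σxy − (Σx)(Σy)/n = 91 − 98.8 = -7.8
Syy = Σy² − (Σy)²/n = 87 − 72.2 = 14.8
R² = Sxy²/(Sxx·Syy) = (-7.8)²/(22.8·14.8) = 0.180299

0.180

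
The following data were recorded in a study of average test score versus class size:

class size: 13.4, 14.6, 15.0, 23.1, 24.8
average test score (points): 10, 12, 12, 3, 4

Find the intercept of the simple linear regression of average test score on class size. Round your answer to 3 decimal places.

n = 5, Σx = 90.9, Σy = 41, Σxy = 657.7, Σx² = 1766.37
Sxx = Σx² − (Σx)²/n = 1766.37 − 1652.562 = 113.808
Sxy = Σxy − (Σx)(Σy)/n = 657.7 − 745.38 = -87.68
b = Sxy/Sxx = -87.68/113.808 = -0.770420
a = ȳ − b·x̄ = 8.2 − (-0.770420)·18.18 = 22.206242

22.206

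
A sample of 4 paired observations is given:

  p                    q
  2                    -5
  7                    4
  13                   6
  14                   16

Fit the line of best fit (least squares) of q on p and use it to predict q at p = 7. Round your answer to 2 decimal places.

n = 4, Σx = 36, Σy = 21, Σxy = 320, Σx² = 418
Sxx = Σx² − (Σx)²/n = 418 − 324 = 94
Sxy = Σxy − (Σx)(Σy)/n = 320 − 189 = 131
b = Sxy/Sxx = 131/94 = 1.393617
a = ȳ − b·x̄ = 5.25 − 1.393617·9 = -7.292553
ŷ(7) = a + b·7 = -7.292553 + 1.393617·7 = 2.462766

2.46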